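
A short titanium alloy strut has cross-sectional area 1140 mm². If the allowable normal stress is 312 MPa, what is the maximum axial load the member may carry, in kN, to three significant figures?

356 kN

P_max = σ_allow · A = 312 · 1140 = 355700 N = 355.7 kN.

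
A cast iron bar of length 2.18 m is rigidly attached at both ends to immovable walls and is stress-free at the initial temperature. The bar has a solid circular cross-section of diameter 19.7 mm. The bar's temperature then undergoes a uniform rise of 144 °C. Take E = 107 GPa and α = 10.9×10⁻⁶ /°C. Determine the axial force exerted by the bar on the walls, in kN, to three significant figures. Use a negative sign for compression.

Free thermal expansion αLΔT = 10.9e-6 · 2180 · 144 = 3.422 mm.
The walls impose strain ε = −(3.422)/2180 = -1.5696e-03; σ = Eε = 107000 · -1.5696e-03 = -167.9 MPa.
Wall reaction R = σ·A = -167.9·304.8 = -51190 N = -51.19 kN.

-51.2 kN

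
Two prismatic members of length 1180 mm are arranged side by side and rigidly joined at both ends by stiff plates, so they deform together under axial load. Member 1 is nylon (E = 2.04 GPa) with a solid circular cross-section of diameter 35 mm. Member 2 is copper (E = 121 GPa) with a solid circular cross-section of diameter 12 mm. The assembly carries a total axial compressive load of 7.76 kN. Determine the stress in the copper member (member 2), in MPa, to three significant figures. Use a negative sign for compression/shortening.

A_1 = 962.1 mm².
A_2 = 113.1 mm².
Equal strain + equilibrium ⇒ each member carries load in proportion to AE: A₁E₁ = 1963000 N, A₂E₂ = 13680000 N, ΣAE = 15650000 N.
σ₂ = P·E₂/ΣAE = -7760·121000/15650000 = -60.01 MPa.

-60.0 MPa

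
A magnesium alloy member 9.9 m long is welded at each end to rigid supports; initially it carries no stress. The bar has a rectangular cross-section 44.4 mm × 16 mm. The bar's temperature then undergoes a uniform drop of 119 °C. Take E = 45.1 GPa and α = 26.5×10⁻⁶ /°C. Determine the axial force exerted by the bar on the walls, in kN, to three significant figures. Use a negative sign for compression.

101 kN

Free thermal expansion αLΔT = 26.5e-6 · 9900 · -119 = -31.22 mm.
The walls impose strain ε = −(-31.22)/9900 = 3.1535e-03; σ = Eε = 45100 · 3.1535e-03 = 142.2 MPa.
Wall reaction R = σ·A = 142.2·710.4 = 101000 N = 101 kN.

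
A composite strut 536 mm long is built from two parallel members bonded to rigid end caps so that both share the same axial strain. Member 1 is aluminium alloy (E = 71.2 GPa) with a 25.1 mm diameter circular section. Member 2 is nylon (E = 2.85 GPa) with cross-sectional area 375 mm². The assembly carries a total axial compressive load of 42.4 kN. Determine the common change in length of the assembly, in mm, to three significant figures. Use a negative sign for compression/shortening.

A_1 = 494.8 mm².
Equal strain + equilibrium ⇒ each member carries load in proportion to AE: A₁E₁ = 35230000 N, A₂E₂ = 1069000 N, ΣAE = 36300000 N.
δ = PL/ΣAE = -42400·536/36300000 = -0.6261 mm.

-0.626 mm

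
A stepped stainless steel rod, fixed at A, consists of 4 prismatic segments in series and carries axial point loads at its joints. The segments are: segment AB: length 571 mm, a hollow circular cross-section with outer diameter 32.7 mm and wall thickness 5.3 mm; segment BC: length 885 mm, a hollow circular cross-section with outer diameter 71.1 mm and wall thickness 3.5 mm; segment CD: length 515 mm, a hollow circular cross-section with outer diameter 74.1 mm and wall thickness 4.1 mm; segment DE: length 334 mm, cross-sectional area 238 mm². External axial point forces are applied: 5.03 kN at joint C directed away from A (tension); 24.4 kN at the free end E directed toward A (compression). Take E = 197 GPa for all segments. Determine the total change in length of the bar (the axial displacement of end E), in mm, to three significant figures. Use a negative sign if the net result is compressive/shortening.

-0.485 mm

Internal axial forces (sectioning from the free end, tension +): N_DE = -24.4 kN, N_CD = -24.4 kN, N_BC = -19.37 kN, N_AB = -19.37 kN.
A_AB = 456.2 mm².
A_BC = 743.3 mm².
A_CD = 901.6 mm².
δ_AB = -19370·571/(456.2·197000) = -0.1231 mm
δ_BC = -19370·885/(743.3·197000) = -0.1171 mm
δ_CD = -24400·515/(901.6·197000) = -0.07075 mm
δ_DE = -24400·334/(238·197000) = -0.1738 mm
δ = Σδ_i = -0.4847 mm.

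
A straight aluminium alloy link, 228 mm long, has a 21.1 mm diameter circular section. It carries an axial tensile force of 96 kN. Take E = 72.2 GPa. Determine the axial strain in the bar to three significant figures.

A = 349.7 mm².
σ = N/A = 274.5 MPa; ε = σ/E = 274.5/72200 = 3.803e-03.

0.00380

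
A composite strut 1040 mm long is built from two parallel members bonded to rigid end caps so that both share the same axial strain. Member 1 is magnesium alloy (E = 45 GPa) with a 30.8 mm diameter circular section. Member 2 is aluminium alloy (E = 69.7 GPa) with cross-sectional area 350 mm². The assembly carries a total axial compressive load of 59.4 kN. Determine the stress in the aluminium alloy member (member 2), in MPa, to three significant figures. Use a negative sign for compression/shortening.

-71.5 MPa

A_1 = 745.1 mm².
Equal strain + equilibrium ⇒ each member carries load in proportion to AE: A₁E₁ = 33530000 N, A₂E₂ = 24400000 N, ΣAE = 57920000 N.
σ₂ = P·E₂/ΣAE = -59400·69700/57920000 = -71.48 MPa.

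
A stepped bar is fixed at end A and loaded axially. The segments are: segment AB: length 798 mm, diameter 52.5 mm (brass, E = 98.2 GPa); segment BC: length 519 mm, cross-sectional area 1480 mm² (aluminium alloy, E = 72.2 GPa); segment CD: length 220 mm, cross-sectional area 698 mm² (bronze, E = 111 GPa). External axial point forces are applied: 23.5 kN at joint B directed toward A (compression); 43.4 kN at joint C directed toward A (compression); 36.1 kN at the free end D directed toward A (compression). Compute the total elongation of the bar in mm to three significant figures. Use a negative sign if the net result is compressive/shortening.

-0.875 mm

Internal axial forces (sectioning from the free end, tension +): N_CD = -36.1 kN, N_BC = -79.5 kN, N_AB = -103 kN.
A_AB = 2165 mm².
δ_AB = -103000·798/(2165·98200) = -0.3867 mm
δ_BC = -79500·519/(1480·72200) = -0.3861 mm
δ_CD = -36100·220/(698·111000) = -0.1025 mm
δ = Σδ_i = -0.8753 mm.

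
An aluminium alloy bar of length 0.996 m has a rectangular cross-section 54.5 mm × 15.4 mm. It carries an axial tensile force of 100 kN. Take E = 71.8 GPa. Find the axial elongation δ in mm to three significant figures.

1.65 mm

A = 839.3 mm².
δ_mech = NL/(AE) = 100000·996/(839.3·71800) = 1.653 mm.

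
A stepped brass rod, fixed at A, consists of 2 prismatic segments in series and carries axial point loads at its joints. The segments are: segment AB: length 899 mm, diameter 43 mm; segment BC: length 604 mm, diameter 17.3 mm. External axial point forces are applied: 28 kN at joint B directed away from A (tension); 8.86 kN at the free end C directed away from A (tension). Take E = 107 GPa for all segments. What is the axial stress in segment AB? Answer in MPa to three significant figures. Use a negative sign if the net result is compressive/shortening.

25.4 MPa

Internal axial forces (sectioning from the free end, tension +): N_BC = 8.86 kN, N_AB = 36.86 kN.
A_AB = 1452 mm².
σ_AB = N_AB/A_AB = 36860/1452 = 25.38 MPa.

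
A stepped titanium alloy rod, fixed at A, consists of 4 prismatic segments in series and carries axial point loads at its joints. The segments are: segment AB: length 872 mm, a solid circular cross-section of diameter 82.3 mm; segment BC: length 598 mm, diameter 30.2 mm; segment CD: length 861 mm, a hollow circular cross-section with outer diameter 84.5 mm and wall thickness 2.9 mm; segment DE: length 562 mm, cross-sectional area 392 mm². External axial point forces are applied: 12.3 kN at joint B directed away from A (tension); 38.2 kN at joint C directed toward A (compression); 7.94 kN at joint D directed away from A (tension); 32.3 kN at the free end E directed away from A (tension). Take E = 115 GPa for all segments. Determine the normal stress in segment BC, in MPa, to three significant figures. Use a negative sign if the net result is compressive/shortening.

2.85 MPa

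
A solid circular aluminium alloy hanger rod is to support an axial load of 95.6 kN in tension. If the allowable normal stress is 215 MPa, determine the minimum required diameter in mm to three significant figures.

23.8 mm

Required area A ≥ P/σ_allow = 95600/215 = 444.7 mm².
For a solid circular section, d ≥ √(4A/π) = 23.79 mm.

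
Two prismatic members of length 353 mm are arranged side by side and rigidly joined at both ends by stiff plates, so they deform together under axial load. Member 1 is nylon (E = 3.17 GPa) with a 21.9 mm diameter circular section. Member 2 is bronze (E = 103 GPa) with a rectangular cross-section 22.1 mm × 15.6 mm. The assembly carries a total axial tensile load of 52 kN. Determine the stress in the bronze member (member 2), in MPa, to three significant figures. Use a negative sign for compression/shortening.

A_1 = 376.7 mm².
A_2 = 344.8 mm².
Equal strain + equilibrium ⇒ each member carries load in proportion to AE: A₁E₁ = 1194000 N, A₂E₂ = 35510000 N, ΣAE = 36700000 N.
σ₂ = P·E₂/ΣAE = 52000·103000/36700000 = 145.9 MPa.

146 MPa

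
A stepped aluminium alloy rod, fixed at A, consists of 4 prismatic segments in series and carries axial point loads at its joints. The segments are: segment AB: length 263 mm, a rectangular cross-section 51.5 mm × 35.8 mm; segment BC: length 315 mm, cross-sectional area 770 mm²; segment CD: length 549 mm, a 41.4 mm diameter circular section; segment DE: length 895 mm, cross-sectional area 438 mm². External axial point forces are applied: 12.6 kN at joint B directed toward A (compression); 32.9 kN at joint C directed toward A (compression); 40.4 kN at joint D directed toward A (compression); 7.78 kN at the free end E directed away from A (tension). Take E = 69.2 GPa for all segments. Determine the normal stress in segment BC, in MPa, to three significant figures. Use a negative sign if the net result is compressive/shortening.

Internal axial forces (sectioning from the free end, tension +): N_DE = 7.78 kN, N_CD = -32.62 kN, N_BC = -65.52 kN, N_AB = -78.12 kN.
σ_BC = N_BC/A_BC = -65520/770 = -85.09 MPa.

-85.1 MPa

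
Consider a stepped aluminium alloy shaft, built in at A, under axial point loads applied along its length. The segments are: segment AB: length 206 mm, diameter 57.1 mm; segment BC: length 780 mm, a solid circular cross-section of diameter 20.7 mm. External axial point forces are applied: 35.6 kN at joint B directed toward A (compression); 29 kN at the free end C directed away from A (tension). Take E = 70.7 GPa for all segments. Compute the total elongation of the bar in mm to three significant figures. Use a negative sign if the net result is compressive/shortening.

Internal axial forces (sectioning from the free end, tension +): N_BC = 29 kN, N_AB = -6.6 kN.
A_AB = 2561 mm².
A_BC = 336.5 mm².
δ_AB = -6600·206/(2561·70700) = -0.00751 mm
δ_BC = 29000·780/(336.5·70700) = 0.9507 mm
δ = Σδ_i = 0.9432 mm.

0.943 mm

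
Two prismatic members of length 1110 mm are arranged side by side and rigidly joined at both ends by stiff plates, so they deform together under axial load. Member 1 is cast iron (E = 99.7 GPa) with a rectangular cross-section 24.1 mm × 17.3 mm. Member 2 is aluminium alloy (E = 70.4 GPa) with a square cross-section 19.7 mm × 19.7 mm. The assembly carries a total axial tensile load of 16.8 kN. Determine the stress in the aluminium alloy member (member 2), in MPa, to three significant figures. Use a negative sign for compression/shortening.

17.2 MPa

A_1 = 416.9 mm².
A_2 = 388.1 mm².
Equal strain + equilibrium ⇒ each member carries load in proportion to AE: A₁E₁ = 41570000 N, A₂E₂ = 27320000 N, ΣAE = 68890000 N.
σ₂ = P·E₂/ΣAE = 16800·70400/68890000 = 17.17 MPa.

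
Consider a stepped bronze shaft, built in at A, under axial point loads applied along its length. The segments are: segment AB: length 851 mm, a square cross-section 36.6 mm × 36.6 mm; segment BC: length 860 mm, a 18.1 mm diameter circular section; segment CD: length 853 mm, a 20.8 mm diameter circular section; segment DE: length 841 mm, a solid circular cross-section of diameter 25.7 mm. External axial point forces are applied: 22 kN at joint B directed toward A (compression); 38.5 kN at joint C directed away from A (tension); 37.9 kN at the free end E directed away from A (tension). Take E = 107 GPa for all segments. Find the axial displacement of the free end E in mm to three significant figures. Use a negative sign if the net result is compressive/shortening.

Internal axial forces (sectioning from the free end, tension +): N_DE = 37.9 kN, N_CD = 37.9 kN, N_BC = 76.4 kN, N_AB = 54.4 kN.
A_AB = 1340 mm².
A_BC = 257.3 mm².
A_CD = 339.8 mm².
A_DE = 518.7 mm².
δ_AB = 54400·851/(1340·107000) = 0.323 mm
δ_BC = 76400·860/(257.3·107000) = 2.386 mm
δ_CD = 37900·853/(339.8·107000) = 0.8892 mm
δ_DE = 37900·841/(518.7·107000) = 0.5742 mm
δ = Σδ_i = 4.173 mm.

4.17 mm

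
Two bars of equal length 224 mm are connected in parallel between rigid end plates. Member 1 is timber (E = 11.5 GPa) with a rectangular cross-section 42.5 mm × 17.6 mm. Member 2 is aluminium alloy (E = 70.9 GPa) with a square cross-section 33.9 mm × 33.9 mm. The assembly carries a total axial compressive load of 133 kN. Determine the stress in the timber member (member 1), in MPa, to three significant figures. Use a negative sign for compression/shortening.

A_1 = 748 mm².
A_2 = 1149 mm².
Equal strain + equilibrium ⇒ each member carries load in proportion to AE: A₁E₁ = 8602000 N, A₂E₂ = 81480000 N, ΣAE = 90080000 N.
σ₁ = P·E₁/ΣAE = -133000·11500/90080000 = -16.98 MPa.

-17.0 MPa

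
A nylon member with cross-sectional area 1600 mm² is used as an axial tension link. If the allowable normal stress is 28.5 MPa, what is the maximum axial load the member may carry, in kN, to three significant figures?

P_max = σ_allow · A = 28.5 · 1600 = 45600 N = 45.6 kN.

45.6 kN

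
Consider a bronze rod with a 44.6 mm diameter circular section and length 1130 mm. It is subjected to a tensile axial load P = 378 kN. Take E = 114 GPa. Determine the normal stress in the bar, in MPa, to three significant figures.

242 MPa

A = 1562 mm².
σ = N/A = 378000/1562 = 242 MPa.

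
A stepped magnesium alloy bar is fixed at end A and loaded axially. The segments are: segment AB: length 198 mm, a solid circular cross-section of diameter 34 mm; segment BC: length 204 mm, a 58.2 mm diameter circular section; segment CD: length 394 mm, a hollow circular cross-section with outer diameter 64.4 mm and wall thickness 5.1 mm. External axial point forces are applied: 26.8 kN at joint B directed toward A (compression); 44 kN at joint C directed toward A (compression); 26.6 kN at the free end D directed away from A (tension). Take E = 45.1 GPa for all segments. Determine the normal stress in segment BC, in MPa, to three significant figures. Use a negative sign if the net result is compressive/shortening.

-6.54 MPa

Internal axial forces (sectioning from the free end, tension +): N_CD = 26.6 kN, N_BC = -17.4 kN, N_AB = -44.2 kN.
A_BC = 2660 mm².
σ_BC = N_BC/A_BC = -17400/2660 = -6.541 MPa.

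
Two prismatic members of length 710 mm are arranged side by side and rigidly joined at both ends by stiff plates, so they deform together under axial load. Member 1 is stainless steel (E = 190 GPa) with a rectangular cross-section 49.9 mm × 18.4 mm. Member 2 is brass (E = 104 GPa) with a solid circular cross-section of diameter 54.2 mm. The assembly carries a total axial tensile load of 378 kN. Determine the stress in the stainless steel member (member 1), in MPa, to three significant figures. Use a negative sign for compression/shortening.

A_1 = 918.2 mm².
A_2 = 2307 mm².
Equal strain + equilibrium ⇒ each member carries load in proportion to AE: A₁E₁ = 174500000 N, A₂E₂ = 240000000 N, ΣAE = 414400000 N.
σ₁ = P·E₁/ΣAE = 378000·190000/414400000 = 173.3 MPa.

173 MPa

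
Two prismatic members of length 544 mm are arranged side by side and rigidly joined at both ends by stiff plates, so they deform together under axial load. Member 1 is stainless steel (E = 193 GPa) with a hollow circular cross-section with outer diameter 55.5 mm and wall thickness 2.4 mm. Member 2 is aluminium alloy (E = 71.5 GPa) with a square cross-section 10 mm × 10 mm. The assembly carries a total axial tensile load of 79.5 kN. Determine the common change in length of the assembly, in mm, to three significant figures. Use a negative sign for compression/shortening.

0.512 mm

A_1 = 400.4 mm².
A_2 = 100 mm².
Equal strain + equilibrium ⇒ each member carries load in proportion to AE: A₁E₁ = 77270000 N, A₂E₂ = 7150000 N, ΣAE = 84420000 N.
δ = PL/ΣAE = 79500·544/84420000 = 0.5123 mm.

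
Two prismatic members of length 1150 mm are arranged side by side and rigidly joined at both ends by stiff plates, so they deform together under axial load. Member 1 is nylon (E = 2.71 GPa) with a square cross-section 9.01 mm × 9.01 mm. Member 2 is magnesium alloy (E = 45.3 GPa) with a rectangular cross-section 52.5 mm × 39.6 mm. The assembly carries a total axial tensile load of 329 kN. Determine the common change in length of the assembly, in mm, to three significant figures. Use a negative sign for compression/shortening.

A_1 = 81.18 mm².
A_2 = 2079 mm².
Equal strain + equilibrium ⇒ each member carries load in proportion to AE: A₁E₁ = 220000 N, A₂E₂ = 94180000 N, ΣAE = 94400000 N.
δ = PL/ΣAE = 329000·1150/94400000 = 4.008 mm.

4.01 mm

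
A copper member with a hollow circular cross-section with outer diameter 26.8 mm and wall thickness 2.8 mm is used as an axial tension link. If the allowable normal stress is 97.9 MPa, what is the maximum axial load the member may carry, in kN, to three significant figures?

A = 211.1 mm².
P_max = σ_allow · A = 97.9 · 211.1 = 20670 N = 20.67 kN.

20.7 kN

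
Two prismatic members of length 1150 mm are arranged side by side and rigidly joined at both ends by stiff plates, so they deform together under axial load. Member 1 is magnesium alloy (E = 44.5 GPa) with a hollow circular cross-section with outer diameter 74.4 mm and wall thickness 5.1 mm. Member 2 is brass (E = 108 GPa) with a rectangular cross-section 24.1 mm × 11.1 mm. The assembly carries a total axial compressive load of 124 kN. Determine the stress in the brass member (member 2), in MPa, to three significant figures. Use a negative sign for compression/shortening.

-171 MPa

A_1 = 1110 mm².
A_2 = 267.5 mm².
Equal strain + equilibrium ⇒ each member carries load in proportion to AE: A₁E₁ = 49410000 N, A₂E₂ = 28890000 N, ΣAE = 78300000 N.
σ₂ = P·E₂/ΣAE = -124000·108000/78300000 = -171 MPa.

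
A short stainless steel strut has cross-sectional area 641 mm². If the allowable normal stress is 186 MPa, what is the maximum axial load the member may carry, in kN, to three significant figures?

P_max = σ_allow · A = 186 · 641 = 119200 N = 119.2 kN.

119 kN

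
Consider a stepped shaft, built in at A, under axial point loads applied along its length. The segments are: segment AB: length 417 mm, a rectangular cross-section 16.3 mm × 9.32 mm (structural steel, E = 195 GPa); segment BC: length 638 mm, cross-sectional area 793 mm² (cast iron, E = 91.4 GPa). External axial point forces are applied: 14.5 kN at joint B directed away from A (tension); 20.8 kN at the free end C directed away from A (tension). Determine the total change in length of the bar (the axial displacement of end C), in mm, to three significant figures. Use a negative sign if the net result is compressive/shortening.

Internal axial forces (sectioning from the free end, tension +): N_BC = 20.8 kN, N_AB = 35.3 kN.
A_AB = 151.9 mm².
δ_AB = 35300·417/(151.9·195000) = 0.4969 mm
δ_BC = 20800·638/(793·91400) = 0.1831 mm
δ = Σδ_i = 0.68 mm.

0.680 mm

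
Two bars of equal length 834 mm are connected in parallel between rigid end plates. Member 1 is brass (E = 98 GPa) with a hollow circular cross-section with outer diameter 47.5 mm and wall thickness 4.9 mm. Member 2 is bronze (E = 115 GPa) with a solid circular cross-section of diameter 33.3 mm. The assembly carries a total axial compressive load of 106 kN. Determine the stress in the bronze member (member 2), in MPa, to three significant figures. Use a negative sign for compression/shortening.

-74.1 MPa

A_1 = 655.8 mm².
A_2 = 870.9 mm².
Equal strain + equilibrium ⇒ each member carries load in proportion to AE: A₁E₁ = 64270000 N, A₂E₂ = 100200000 N, ΣAE = 164400000 N.
σ₂ = P·E₂/ΣAE = -106000·115000/164400000 = -74.14 MPa.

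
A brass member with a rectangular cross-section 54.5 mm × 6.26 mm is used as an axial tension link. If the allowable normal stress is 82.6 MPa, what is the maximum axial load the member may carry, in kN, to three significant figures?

A = 341.2 mm².
P_max = σ_allow · A = 82.6 · 341.2 = 28180 N = 28.18 kN.

28.2 kN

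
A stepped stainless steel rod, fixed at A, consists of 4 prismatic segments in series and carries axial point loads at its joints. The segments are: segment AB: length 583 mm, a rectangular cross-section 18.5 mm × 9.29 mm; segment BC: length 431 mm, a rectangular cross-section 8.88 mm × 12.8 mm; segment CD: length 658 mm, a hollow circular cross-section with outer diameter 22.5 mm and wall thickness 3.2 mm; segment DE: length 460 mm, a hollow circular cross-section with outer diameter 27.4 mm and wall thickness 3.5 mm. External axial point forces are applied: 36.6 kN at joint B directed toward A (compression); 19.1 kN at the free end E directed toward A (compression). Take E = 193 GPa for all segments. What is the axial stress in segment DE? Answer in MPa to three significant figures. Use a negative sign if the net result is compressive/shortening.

-72.7 MPa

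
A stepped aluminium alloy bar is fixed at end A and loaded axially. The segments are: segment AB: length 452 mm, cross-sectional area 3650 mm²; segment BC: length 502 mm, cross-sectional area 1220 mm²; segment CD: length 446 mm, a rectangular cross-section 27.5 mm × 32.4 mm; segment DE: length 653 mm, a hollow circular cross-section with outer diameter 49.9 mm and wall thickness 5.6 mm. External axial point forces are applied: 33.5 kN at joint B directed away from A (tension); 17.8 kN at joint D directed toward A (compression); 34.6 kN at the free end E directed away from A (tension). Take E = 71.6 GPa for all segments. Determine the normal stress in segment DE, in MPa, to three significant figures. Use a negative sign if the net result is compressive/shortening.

44.4 MPa

Internal axial forces (sectioning from the free end, tension +): N_DE = 34.6 kN, N_CD = 16.8 kN, N_BC = 16.8 kN, N_AB = 50.3 kN.
A_DE = 779.4 mm².
σ_DE = N_DE/A_DE = 34600/779.4 = 44.4 MPa.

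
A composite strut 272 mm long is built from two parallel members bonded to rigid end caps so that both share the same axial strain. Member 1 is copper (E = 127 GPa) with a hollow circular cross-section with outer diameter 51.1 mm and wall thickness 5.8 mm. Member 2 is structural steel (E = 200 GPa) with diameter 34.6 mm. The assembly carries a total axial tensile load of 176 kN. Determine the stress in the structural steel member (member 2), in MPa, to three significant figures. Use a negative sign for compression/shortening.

A_1 = 825.4 mm².
A_2 = 940.2 mm².
Equal strain + equilibrium ⇒ each member carries load in proportion to AE: A₁E₁ = 104800000 N, A₂E₂ = 188000000 N, ΣAE = 292900000 N.
σ₂ = P·E₂/ΣAE = 176000·200000/292900000 = 120.2 MPa.

120 MPa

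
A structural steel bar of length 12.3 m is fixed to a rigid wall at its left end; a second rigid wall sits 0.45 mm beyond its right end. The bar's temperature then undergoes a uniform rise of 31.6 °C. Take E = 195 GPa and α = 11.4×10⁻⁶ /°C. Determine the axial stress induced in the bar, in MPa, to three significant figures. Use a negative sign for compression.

Free thermal expansion αLΔT = 11.4e-6 · 12300 · 31.6 = 4.431 mm.
The walls engage after the gap closes; constrained expansion = 4.431 − 0.45 = 3.981 mm.
The walls impose strain ε = −(3.981)/12300 = -3.2365e-04; σ = Eε = 195000 · -3.2365e-04 = -63.11 MPa.

-63.1 MPa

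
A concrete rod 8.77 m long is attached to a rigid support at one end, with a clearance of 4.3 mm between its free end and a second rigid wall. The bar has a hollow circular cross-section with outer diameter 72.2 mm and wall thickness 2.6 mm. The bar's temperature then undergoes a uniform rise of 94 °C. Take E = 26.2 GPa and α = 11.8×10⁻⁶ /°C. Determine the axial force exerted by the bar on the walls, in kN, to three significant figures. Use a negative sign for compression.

-9.22 kN

Free thermal expansion αLΔT = 11.8e-6 · 8770 · 94 = 9.728 mm.
The walls engage after the gap closes; constrained expansion = 9.728 − 4.3 = 5.428 mm.
The walls impose strain ε = −(5.428)/8770 = -6.1889e-04; σ = Eε = 26200 · -6.1889e-04 = -16.21 MPa.
Wall reaction R = σ·A = -16.21·568.5 = -9218 N = -9.218 kN.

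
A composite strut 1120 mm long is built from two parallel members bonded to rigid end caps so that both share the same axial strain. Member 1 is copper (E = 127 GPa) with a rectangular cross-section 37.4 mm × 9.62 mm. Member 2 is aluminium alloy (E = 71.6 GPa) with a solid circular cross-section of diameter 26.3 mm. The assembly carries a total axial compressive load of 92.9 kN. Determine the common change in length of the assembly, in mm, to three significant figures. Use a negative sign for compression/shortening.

-1.23 mm

A_1 = 359.8 mm².
A_2 = 543.3 mm².
Equal strain + equilibrium ⇒ each member carries load in proportion to AE: A₁E₁ = 45690000 N, A₂E₂ = 38900000 N, ΣAE = 84590000 N.
δ = PL/ΣAE = -92900·1120/84590000 = -1.23 mm.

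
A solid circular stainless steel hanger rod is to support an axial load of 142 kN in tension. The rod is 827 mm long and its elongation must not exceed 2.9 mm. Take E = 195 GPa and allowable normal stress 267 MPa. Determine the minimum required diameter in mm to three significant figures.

26.0 mm

Required area A ≥ P/σ_allow = 142000/267 = 531.8 mm².
For a solid circular section, d ≥ √(4A/π) = 26.02 mm.
Elongation limit: A ≥ PL/(Eδ_allow) = 142000·827/(195000·2.9) = 207.7 mm² ⇒ d ≥ 16.26 mm.
The stress limit governs.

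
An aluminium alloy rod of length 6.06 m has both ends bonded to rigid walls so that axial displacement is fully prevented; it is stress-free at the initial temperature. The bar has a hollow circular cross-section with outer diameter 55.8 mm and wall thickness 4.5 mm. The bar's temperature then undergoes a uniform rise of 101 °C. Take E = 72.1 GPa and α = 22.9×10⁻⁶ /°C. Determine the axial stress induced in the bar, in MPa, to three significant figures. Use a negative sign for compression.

Free thermal expansion αLΔT = 22.9e-6 · 6060 · 101 = 14.02 mm.
The walls impose strain ε = −(14.02)/6060 = -2.3129e-03; σ = Eε = 72100 · -2.3129e-03 = -166.8 MPa.

-167 MPa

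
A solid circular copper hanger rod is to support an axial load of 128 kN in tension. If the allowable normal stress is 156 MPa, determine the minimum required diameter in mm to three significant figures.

32.3 mm

Required area A ≥ P/σ_allow = 128000/156 = 820.5 mm².
For a solid circular section, d ≥ √(4A/π) = 32.32 mm.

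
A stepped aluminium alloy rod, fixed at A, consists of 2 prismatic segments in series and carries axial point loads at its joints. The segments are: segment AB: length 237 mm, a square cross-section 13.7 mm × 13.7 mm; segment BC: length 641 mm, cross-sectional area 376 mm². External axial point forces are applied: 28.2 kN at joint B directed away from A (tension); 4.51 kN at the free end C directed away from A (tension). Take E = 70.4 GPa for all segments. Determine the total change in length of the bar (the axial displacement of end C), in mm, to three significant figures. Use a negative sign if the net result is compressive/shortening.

Internal axial forces (sectioning from the free end, tension +): N_BC = 4.51 kN, N_AB = 32.71 kN.
A_AB = 187.7 mm².
δ_AB = 32710·237/(187.7·70400) = 0.5867 mm
δ_BC = 4510·641/(376·70400) = 0.1092 mm
δ = Σδ_i = 0.6959 mm.

0.696 mm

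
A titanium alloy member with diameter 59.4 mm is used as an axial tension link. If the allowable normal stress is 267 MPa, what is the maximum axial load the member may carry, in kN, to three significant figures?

740 kN

A = 2771 mm².
P_max = σ_allow · A = 267 · 2771 = 739900 N = 739.9 kN.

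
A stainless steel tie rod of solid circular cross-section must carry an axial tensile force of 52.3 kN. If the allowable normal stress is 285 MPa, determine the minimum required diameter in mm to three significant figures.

Required area A ≥ P/σ_allow = 52300/285 = 183.5 mm².
For a solid circular section, d ≥ √(4A/π) = 15.29 mm.

15.3 mm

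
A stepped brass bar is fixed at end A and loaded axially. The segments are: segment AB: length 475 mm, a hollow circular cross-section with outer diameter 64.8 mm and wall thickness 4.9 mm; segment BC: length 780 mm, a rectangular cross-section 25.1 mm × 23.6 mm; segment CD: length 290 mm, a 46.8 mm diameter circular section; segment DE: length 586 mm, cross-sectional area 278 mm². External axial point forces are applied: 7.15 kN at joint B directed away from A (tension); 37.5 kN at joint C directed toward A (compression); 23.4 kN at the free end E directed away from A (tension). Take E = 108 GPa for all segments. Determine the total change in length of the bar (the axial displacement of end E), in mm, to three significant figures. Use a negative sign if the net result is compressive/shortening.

Internal axial forces (sectioning from the free end, tension +): N_DE = 23.4 kN, N_CD = 23.4 kN, N_BC = -14.1 kN, N_AB = -6.95 kN.
A_AB = 922.1 mm².
A_BC = 592.4 mm².
A_CD = 1720 mm².
δ_AB = -6950·475/(922.1·108000) = -0.03315 mm
δ_BC = -14100·780/(592.4·108000) = -0.1719 mm
δ_CD = 23400·290/(1720·108000) = 0.03653 mm
δ_DE = 23400·586/(278·108000) = 0.4567 mm
δ = Σδ_i = 0.2882 mm.

0.288 mm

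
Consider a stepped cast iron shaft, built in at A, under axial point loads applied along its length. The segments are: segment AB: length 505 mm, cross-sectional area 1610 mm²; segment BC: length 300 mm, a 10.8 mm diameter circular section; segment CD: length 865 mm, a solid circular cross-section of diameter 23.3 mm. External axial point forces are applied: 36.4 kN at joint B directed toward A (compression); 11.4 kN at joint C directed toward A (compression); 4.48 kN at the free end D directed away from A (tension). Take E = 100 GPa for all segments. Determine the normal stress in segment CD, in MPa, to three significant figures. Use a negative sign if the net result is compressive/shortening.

Internal axial forces (sectioning from the free end, tension +): N_CD = 4.48 kN, N_BC = -6.92 kN, N_AB = -43.32 kN.
A_CD = 426.4 mm².
σ_CD = N_CD/A_CD = 4480/426.4 = 10.51 MPa.

10.5 MPa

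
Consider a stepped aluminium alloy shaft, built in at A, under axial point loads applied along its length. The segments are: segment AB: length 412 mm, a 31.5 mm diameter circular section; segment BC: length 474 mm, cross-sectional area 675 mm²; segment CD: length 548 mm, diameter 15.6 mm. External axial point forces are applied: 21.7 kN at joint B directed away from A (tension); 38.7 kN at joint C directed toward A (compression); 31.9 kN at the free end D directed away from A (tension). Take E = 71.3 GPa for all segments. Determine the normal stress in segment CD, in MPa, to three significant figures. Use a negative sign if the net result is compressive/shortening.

167 MPa

Internal axial forces (sectioning from the free end, tension +): N_CD = 31.9 kN, N_BC = -6.8 kN, N_AB = 14.9 kN.
A_CD = 191.1 mm².
σ_CD = N_CD/A_CD = 31900/191.1 = 166.9 MPa.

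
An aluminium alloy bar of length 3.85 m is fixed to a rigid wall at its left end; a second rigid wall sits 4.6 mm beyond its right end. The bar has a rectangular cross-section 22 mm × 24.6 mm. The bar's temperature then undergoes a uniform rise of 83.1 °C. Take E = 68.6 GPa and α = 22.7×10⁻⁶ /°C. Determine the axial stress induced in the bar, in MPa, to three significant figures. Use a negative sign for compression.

-47.4 MPa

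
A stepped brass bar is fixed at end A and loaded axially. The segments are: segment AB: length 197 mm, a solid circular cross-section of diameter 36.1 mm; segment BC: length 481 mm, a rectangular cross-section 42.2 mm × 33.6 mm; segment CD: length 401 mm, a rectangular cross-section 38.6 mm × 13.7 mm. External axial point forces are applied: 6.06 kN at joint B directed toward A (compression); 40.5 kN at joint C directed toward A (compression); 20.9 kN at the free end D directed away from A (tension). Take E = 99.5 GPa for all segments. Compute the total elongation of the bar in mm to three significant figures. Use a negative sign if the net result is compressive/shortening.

Internal axial forces (sectioning from the free end, tension +): N_CD = 20.9 kN, N_BC = -19.6 kN, N_AB = -25.66 kN.
A_AB = 1024 mm².
A_BC = 1418 mm².
A_CD = 528.8 mm².
δ_AB = -25660·197/(1024·99500) = -0.04964 mm
δ_BC = -19600·481/(1418·99500) = -0.06682 mm
δ_CD = 20900·401/(528.8·99500) = 0.1593 mm
δ = Σδ_i = 0.04282 mm.

0.0428 mm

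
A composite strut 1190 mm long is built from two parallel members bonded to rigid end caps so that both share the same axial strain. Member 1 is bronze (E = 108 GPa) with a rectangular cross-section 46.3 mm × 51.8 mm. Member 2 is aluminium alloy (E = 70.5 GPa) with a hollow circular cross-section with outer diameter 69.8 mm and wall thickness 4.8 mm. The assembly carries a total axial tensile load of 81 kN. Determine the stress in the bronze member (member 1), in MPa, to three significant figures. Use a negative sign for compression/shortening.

A_1 = 2398 mm².
A_2 = 980.2 mm².
Equal strain + equilibrium ⇒ each member carries load in proportion to AE: A₁E₁ = 259000000 N, A₂E₂ = 69100000 N, ΣAE = 328100000 N.
σ₁ = P·E₁/ΣAE = 81000·108000/328100000 = 26.66 MPa.

26.7 MPa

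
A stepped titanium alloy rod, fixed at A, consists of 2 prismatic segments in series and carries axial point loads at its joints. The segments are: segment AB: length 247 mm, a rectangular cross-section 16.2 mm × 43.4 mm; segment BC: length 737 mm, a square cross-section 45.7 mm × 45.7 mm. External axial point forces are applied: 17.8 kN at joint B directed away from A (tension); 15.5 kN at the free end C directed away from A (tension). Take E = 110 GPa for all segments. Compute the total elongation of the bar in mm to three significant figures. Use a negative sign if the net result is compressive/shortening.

0.156 mm

Internal axial forces (sectioning from the free end, tension +): N_BC = 15.5 kN, N_AB = 33.3 kN.
A_AB = 703.1 mm².
A_BC = 2088 mm².
δ_AB = 33300·247/(703.1·110000) = 0.1064 mm
δ_BC = 15500·737/(2088·110000) = 0.04972 mm
δ = Σδ_i = 0.1561 mm.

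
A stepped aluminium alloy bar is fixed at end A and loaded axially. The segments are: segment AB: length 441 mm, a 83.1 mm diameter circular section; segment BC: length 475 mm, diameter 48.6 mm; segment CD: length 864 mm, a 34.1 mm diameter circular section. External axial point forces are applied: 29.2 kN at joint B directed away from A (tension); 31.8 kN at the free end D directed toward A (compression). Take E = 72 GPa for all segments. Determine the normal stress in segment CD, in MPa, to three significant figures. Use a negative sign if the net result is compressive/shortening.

-34.8 MPa

Internal axial forces (sectioning from the free end, tension +): N_CD = -31.8 kN, N_BC = -31.8 kN, N_AB = -2.6 kN.
A_CD = 913.3 mm².
σ_CD = N_CD/A_CD = -31800/913.3 = -34.82 MPa.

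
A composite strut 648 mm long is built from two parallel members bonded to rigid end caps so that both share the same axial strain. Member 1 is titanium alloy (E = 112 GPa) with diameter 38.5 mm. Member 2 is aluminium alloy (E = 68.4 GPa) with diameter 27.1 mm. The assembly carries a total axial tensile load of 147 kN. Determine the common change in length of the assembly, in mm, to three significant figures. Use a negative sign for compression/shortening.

A_1 = 1164 mm².
A_2 = 576.8 mm².
Equal strain + equilibrium ⇒ each member carries load in proportion to AE: A₁E₁ = 130400000 N, A₂E₂ = 39450000 N, ΣAE = 169800000 N.
δ = PL/ΣAE = 147000·648/169800000 = 0.5609 mm.

0.561 mm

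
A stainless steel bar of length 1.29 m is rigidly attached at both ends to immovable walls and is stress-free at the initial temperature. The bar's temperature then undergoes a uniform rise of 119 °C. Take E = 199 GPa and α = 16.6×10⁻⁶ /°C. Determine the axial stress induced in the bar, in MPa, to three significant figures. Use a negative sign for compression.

Free thermal expansion αLΔT = 16.6e-6 · 1290 · 119 = 2.548 mm.
The walls impose strain ε = −(2.548)/1290 = -1.9754e-03; σ = Eε = 199000 · -1.9754e-03 = -393.1 MPa.

-393 MPa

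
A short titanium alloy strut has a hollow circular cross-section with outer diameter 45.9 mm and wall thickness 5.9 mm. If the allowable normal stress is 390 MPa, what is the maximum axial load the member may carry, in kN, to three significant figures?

A = 741.4 mm².
P_max = σ_allow · A = 390 · 741.4 = 289200 N = 289.2 kN.

289 kN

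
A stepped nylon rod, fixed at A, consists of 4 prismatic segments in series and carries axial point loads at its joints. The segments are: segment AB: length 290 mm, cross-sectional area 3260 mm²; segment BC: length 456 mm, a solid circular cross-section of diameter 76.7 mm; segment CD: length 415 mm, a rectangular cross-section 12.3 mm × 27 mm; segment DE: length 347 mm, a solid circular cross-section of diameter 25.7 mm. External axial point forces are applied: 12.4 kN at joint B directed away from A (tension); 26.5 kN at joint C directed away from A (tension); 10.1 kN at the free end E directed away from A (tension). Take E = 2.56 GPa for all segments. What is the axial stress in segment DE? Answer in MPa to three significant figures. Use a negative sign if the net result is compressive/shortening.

Internal axial forces (sectioning from the free end, tension +): N_DE = 10.1 kN, N_CD = 10.1 kN, N_BC = 36.6 kN, N_AB = 49 kN.
A_DE = 518.7 mm².
σ_DE = N_DE/A_DE = 10100/518.7 = 19.47 MPa.

19.5 MPa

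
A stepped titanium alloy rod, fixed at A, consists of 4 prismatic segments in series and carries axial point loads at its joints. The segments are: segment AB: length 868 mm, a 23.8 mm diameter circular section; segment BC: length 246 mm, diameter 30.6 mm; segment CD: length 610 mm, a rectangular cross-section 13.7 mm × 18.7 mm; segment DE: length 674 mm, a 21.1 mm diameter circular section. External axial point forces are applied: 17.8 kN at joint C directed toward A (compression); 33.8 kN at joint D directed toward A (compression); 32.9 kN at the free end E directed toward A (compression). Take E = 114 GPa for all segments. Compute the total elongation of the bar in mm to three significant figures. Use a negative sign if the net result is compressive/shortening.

Internal axial forces (sectioning from the free end, tension +): N_DE = -32.9 kN, N_CD = -66.7 kN, N_BC = -84.5 kN, N_AB = -84.5 kN.
A_AB = 444.9 mm².
A_BC = 735.4 mm².
A_CD = 256.2 mm².
A_DE = 349.7 mm².
δ_AB = -84500·868/(444.9·114000) = -1.446 mm
δ_BC = -84500·246/(735.4·114000) = -0.2479 mm
δ_CD = -66700·610/(256.2·114000) = -1.393 mm
δ_DE = -32900·674/(349.7·114000) = -0.5563 mm
δ = Σδ_i = -3.644 mm.

-3.64 mm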